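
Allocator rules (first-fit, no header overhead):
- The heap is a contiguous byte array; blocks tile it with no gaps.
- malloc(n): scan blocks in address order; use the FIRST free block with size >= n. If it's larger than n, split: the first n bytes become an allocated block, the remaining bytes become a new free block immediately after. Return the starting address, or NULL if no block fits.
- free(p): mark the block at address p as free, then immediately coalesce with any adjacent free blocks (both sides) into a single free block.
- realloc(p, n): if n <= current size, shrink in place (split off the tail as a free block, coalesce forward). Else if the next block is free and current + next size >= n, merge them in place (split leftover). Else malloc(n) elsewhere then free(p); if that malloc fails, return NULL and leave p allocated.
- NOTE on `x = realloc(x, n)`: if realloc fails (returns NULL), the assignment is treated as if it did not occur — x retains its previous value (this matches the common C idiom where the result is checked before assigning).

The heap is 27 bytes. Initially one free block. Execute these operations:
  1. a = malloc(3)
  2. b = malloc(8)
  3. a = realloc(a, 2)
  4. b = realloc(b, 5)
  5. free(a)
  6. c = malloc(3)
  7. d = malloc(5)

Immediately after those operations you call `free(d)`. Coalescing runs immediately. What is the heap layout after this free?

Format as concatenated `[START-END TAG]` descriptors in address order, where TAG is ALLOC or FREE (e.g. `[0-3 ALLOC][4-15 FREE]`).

Answer: [0-2 ALLOC][3-7 ALLOC][8-26 FREE]

Derivation:
Op 1: a = malloc(3) -> a = 0; heap: [0-2 ALLOC][3-26 FREE]
Op 2: b = malloc(8) -> b = 3; heap: [0-2 ALLOC][3-10 ALLOC][11-26 FREE]
Op 3: a = realloc(a, 2) -> a = 0; heap: [0-1 ALLOC][2-2 FREE][3-10 ALLOC][11-26 FREE]
Op 4: b = realloc(b, 5) -> b = 3; heap: [0-1 ALLOC][2-2 FREE][3-7 ALLOC][8-26 FREE]
Op 5: free(a) -> (freed a); heap: [0-2 FREE][3-7 ALLOC][8-26 FREE]
Op 6: c = malloc(3) -> c = 0; heap: [0-2 ALLOC][3-7 ALLOC][8-26 FREE]
Op 7: d = malloc(5) -> d = 8; heap: [0-2 ALLOC][3-7 ALLOC][8-12 ALLOC][13-26 FREE]
free(d): d = 8 -> block [8-12 ALLOC]; mark free, coalesce with adjacent free neighbors -> [0-2 ALLOC][3-7 ALLOC][8-26 FREE]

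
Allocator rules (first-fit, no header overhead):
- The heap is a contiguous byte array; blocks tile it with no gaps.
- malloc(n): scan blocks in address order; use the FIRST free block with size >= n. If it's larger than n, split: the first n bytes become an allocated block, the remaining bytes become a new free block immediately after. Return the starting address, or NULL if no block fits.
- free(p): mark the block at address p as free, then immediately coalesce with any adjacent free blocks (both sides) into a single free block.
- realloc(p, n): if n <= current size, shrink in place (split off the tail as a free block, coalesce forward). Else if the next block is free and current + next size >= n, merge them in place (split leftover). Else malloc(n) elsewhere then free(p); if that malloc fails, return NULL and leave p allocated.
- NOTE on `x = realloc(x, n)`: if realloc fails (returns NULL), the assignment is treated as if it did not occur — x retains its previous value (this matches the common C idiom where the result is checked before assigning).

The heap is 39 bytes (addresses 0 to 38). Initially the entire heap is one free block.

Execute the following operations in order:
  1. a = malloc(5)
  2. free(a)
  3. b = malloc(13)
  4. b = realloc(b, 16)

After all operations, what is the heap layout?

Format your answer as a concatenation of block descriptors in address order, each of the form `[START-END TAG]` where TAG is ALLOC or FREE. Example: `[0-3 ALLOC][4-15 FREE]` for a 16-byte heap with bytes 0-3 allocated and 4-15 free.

Answer: [0-15 ALLOC][16-38 FREE]

Derivation:
Op 1: a = malloc(5) -> a = 0; heap: [0-4 ALLOC][5-38 FREE]
Op 2: free(a) -> (freed a); heap: [0-38 FREE]
Op 3: b = malloc(13) -> b = 0; heap: [0-12 ALLOC][13-38 FREE]
Op 4: b = realloc(b, 16) -> b = 0; heap: [0-15 ALLOC][16-38 FREE]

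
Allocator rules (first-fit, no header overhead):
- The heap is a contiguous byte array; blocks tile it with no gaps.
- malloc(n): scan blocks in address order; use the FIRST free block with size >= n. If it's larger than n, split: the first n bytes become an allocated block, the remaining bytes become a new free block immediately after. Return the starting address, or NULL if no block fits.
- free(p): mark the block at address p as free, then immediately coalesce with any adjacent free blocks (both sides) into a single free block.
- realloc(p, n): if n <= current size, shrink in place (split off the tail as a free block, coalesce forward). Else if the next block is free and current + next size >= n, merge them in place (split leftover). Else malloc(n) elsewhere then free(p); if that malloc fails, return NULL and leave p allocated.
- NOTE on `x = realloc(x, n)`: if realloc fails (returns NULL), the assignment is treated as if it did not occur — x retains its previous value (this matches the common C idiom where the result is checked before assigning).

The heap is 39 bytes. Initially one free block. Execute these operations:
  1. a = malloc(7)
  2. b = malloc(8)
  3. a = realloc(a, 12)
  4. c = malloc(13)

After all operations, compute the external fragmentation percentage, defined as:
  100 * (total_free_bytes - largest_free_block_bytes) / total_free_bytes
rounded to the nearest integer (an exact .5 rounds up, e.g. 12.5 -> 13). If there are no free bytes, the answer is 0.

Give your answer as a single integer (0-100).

Op 1: a = malloc(7) -> a = 0; heap: [0-6 ALLOC][7-38 FREE]
Op 2: b = malloc(8) -> b = 7; heap: [0-6 ALLOC][7-14 ALLOC][15-38 FREE]
Op 3: a = realloc(a, 12) -> a = 15; heap: [0-6 FREE][7-14 ALLOC][15-26 ALLOC][27-38 FREE]
Op 4: c = malloc(13) -> c = NULL; heap: [0-6 FREE][7-14 ALLOC][15-26 ALLOC][27-38 FREE]
Free blocks: [7 12] total_free=19 largest=12 -> 100*(19-12)/19 = 700/19 ≈ 36.842 -> rounds to 37

Answer: 37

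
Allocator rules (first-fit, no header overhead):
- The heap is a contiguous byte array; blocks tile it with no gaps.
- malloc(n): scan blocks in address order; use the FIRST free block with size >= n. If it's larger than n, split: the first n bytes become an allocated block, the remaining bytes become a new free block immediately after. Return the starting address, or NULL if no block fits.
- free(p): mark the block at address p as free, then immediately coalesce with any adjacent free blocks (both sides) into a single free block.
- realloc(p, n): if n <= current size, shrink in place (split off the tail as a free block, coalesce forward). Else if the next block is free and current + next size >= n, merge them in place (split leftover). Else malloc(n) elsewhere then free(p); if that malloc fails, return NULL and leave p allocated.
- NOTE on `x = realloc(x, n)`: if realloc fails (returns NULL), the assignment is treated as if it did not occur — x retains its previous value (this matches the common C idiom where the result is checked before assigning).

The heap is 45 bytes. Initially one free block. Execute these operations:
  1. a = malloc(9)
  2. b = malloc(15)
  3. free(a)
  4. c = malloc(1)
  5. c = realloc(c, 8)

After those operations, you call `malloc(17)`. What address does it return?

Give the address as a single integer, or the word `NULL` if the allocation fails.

Op 1: a = malloc(9) -> a = 0; heap: [0-8 ALLOC][9-44 FREE]
Op 2: b = malloc(15) -> b = 9; heap: [0-8 ALLOC][9-23 ALLOC][24-44 FREE]
Op 3: free(a) -> (freed a); heap: [0-8 FREE][9-23 ALLOC][24-44 FREE]
Op 4: c = malloc(1) -> c = 0; heap: [0-0 ALLOC][1-8 FREE][9-23 ALLOC][24-44 FREE]
Op 5: c = realloc(c, 8) -> c = 0; heap: [0-7 ALLOC][8-8 FREE][9-23 ALLOC][24-44 FREE]
malloc(17): first-fit scan over [0-7 ALLOC][8-8 FREE][9-23 ALLOC][24-44 FREE] -> 24

Answer: 24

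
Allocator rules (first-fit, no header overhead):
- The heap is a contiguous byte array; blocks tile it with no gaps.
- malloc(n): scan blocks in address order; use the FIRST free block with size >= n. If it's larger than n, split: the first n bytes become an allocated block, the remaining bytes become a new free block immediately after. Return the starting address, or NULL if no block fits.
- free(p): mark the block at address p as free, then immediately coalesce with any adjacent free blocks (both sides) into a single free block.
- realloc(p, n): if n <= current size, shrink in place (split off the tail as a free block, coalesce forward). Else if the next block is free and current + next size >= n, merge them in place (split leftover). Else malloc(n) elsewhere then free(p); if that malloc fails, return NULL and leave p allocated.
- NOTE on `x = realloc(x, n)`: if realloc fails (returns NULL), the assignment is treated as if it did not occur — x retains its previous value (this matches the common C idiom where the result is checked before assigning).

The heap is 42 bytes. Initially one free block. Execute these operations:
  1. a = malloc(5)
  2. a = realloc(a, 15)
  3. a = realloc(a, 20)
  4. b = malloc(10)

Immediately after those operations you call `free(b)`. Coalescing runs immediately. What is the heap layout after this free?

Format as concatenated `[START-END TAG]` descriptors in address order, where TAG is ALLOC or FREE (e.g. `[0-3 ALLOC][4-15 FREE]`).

Op 1: a = malloc(5) -> a = 0; heap: [0-4 ALLOC][5-41 FREE]
Op 2: a = realloc(a, 15) -> a = 0; heap: [0-14 ALLOC][15-41 FREE]
Op 3: a = realloc(a, 20) -> a = 0; heap: [0-19 ALLOC][20-41 FREE]
Op 4: b = malloc(10) -> b = 20; heap: [0-19 ALLOC][20-29 ALLOC][30-41 FREE]
free(b): b = 20 -> block [20-29 ALLOC]; mark free, coalesce with adjacent free neighbors -> [0-19 ALLOC][20-41 FREE]

Answer: [0-19 ALLOC][20-41 FREE]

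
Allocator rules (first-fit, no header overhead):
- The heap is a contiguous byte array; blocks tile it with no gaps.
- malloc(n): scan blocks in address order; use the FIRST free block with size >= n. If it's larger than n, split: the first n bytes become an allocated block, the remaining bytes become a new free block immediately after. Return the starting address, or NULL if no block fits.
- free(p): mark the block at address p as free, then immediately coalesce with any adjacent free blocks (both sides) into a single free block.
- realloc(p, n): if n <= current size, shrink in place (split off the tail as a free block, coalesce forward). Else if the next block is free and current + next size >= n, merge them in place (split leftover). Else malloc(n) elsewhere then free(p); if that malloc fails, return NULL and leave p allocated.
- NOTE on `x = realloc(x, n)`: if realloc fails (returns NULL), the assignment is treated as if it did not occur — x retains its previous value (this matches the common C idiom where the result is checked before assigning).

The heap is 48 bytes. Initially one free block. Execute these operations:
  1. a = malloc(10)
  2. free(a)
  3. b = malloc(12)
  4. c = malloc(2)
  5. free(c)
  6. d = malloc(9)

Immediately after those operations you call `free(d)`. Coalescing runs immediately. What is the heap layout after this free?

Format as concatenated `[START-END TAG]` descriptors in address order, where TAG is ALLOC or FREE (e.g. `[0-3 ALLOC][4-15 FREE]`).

Answer: [0-11 ALLOC][12-47 FREE]

Derivation:
Op 1: a = malloc(10) -> a = 0; heap: [0-9 ALLOC][10-47 FREE]
Op 2: free(a) -> (freed a); heap: [0-47 FREE]
Op 3: b = malloc(12) -> b = 0; heap: [0-11 ALLOC][12-47 FREE]
Op 4: c = malloc(2) -> c = 12; heap: [0-11 ALLOC][12-13 ALLOC][14-47 FREE]
Op 5: free(c) -> (freed c); heap: [0-11 ALLOC][12-47 FREE]
Op 6: d = malloc(9) -> d = 12; heap: [0-11 ALLOC][12-20 ALLOC][21-47 FREE]
free(d): d = 12 -> block [12-20 ALLOC]; mark free, coalesce with adjacent free neighbors -> [0-11 ALLOC][12-47 FREE]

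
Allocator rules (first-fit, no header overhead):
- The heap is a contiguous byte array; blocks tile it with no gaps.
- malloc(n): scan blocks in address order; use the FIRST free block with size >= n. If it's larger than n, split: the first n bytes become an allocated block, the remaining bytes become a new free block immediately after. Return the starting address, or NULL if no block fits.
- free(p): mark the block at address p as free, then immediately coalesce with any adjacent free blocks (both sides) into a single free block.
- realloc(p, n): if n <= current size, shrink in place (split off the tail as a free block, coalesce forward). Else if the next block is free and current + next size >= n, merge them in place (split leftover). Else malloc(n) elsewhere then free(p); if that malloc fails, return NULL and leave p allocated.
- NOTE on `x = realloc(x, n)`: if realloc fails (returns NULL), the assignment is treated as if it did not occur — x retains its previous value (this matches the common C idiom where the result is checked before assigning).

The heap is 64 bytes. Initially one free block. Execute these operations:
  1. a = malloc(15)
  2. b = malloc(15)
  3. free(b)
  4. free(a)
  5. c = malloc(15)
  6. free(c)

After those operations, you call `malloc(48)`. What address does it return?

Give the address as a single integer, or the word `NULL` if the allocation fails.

Op 1: a = malloc(15) -> a = 0; heap: [0-14 ALLOC][15-63 FREE]
Op 2: b = malloc(15) -> b = 15; heap: [0-14 ALLOC][15-29 ALLOC][30-63 FREE]
Op 3: free(b) -> (freed b); heap: [0-14 ALLOC][15-63 FREE]
Op 4: free(a) -> (freed a); heap: [0-63 FREE]
Op 5: c = malloc(15) -> c = 0; heap: [0-14 ALLOC][15-63 FREE]
Op 6: free(c) -> (freed c); heap: [0-63 FREE]
malloc(48): first-fit scan over [0-63 FREE] -> 0

Answer: 0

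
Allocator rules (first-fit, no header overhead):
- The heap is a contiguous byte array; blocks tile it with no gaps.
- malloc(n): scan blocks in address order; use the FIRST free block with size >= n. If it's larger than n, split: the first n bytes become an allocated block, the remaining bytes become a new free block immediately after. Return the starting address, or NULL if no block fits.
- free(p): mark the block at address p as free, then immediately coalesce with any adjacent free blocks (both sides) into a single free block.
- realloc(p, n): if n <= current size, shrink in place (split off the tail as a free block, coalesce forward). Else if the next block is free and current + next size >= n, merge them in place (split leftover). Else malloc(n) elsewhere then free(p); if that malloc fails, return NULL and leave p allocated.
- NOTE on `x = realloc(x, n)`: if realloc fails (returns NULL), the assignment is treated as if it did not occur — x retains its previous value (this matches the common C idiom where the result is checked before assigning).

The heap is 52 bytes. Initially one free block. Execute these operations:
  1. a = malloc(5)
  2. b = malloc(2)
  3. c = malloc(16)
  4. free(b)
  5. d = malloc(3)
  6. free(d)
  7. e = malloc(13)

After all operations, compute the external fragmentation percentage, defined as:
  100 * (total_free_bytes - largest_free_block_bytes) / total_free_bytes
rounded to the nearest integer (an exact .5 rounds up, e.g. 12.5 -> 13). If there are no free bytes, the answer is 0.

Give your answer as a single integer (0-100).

Answer: 11

Derivation:
Op 1: a = malloc(5) -> a = 0; heap: [0-4 ALLOC][5-51 FREE]
Op 2: b = malloc(2) -> b = 5; heap: [0-4 ALLOC][5-6 ALLOC][7-51 FREE]
Op 3: c = malloc(16) -> c = 7; heap: [0-4 ALLOC][5-6 ALLOC][7-22 ALLOC][23-51 FREE]
Op 4: free(b) -> (freed b); heap: [0-4 ALLOC][5-6 FREE][7-22 ALLOC][23-51 FREE]
Op 5: d = malloc(3) -> d = 23; heap: [0-4 ALLOC][5-6 FREE][7-22 ALLOC][23-25 ALLOC][26-51 FREE]
Op 6: free(d) -> (freed d); heap: [0-4 ALLOC][5-6 FREE][7-22 ALLOC][23-51 FREE]
Op 7: e = malloc(13) -> e = 23; heap: [0-4 ALLOC][5-6 FREE][7-22 ALLOC][23-35 ALLOC][36-51 FREE]
Free blocks: [2 16] total_free=18 largest=16 -> 100*(18-16)/18 = 200/18 ≈ 11.111 -> rounds to 11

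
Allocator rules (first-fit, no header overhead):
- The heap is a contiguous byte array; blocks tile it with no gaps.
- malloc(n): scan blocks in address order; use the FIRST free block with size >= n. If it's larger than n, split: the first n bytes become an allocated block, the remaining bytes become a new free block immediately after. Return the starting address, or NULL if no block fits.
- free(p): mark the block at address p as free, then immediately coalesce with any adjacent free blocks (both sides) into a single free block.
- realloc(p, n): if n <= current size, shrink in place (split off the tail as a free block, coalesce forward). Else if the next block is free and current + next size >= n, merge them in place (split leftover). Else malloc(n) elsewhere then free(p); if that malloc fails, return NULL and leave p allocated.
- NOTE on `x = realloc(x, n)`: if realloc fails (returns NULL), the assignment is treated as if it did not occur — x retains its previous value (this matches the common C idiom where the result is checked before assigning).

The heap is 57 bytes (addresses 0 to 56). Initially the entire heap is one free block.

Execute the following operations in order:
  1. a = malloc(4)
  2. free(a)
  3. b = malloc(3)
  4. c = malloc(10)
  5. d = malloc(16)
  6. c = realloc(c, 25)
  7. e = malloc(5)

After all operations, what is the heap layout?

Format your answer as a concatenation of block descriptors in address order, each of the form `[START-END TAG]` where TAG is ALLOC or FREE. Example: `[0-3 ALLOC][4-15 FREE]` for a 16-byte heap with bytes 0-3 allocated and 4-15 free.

Op 1: a = malloc(4) -> a = 0; heap: [0-3 ALLOC][4-56 FREE]
Op 2: free(a) -> (freed a); heap: [0-56 FREE]
Op 3: b = malloc(3) -> b = 0; heap: [0-2 ALLOC][3-56 FREE]
Op 4: c = malloc(10) -> c = 3; heap: [0-2 ALLOC][3-12 ALLOC][13-56 FREE]
Op 5: d = malloc(16) -> d = 13; heap: [0-2 ALLOC][3-12 ALLOC][13-28 ALLOC][29-56 FREE]
Op 6: c = realloc(c, 25) -> c = 29; heap: [0-2 ALLOC][3-12 FREE][13-28 ALLOC][29-53 ALLOC][54-56 FREE]
Op 7: e = malloc(5) -> e = 3; heap: [0-2 ALLOC][3-7 ALLOC][8-12 FREE][13-28 ALLOC][29-53 ALLOC][54-56 FREE]

Answer: [0-2 ALLOC][3-7 ALLOC][8-12 FREE][13-28 ALLOC][29-53 ALLOC][54-56 FREE]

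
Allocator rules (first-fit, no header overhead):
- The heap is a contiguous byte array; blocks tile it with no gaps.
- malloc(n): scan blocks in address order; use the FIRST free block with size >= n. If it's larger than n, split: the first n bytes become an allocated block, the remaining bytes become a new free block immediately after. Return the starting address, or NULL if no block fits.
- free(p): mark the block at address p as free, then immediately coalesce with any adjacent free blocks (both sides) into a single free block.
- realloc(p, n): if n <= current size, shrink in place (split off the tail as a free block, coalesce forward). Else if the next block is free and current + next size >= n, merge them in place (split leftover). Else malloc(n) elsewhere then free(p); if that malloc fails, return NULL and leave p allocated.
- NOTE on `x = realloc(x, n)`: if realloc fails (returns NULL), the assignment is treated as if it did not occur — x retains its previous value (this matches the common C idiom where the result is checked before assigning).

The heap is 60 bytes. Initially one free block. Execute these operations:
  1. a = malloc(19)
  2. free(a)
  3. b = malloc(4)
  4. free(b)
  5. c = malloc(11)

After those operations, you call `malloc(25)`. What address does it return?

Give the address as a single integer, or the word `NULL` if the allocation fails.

Answer: 11

Derivation:
Op 1: a = malloc(19) -> a = 0; heap: [0-18 ALLOC][19-59 FREE]
Op 2: free(a) -> (freed a); heap: [0-59 FREE]
Op 3: b = malloc(4) -> b = 0; heap: [0-3 ALLOC][4-59 FREE]
Op 4: free(b) -> (freed b); heap: [0-59 FREE]
Op 5: c = malloc(11) -> c = 0; heap: [0-10 ALLOC][11-59 FREE]
malloc(25): first-fit scan over [0-10 ALLOC][11-59 FREE] -> 11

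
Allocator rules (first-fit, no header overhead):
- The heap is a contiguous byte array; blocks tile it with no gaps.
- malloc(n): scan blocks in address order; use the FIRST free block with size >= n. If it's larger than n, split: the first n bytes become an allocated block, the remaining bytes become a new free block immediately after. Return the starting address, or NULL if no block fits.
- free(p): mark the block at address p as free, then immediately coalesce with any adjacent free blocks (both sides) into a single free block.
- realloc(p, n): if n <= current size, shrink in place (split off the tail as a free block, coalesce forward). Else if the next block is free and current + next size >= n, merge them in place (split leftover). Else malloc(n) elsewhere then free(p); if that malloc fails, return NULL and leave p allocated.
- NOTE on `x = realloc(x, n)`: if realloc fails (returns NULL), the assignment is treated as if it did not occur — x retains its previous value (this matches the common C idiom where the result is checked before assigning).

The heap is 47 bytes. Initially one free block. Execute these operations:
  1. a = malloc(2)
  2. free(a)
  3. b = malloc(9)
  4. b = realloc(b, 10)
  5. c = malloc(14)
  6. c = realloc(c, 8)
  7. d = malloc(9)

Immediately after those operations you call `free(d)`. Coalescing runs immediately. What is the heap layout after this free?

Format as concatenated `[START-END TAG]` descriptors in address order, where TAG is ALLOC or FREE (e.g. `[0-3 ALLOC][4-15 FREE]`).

Answer: [0-9 ALLOC][10-17 ALLOC][18-46 FREE]

Derivation:
Op 1: a = malloc(2) -> a = 0; heap: [0-1 ALLOC][2-46 FREE]
Op 2: free(a) -> (freed a); heap: [0-46 FREE]
Op 3: b = malloc(9) -> b = 0; heap: [0-8 ALLOC][9-46 FREE]
Op 4: b = realloc(b, 10) -> b = 0; heap: [0-9 ALLOC][10-46 FREE]
Op 5: c = malloc(14) -> c = 10; heap: [0-9 ALLOC][10-23 ALLOC][24-46 FREE]
Op 6: c = realloc(c, 8) -> c = 10; heap: [0-9 ALLOC][10-17 ALLOC][18-46 FREE]
Op 7: d = malloc(9) -> d = 18; heap: [0-9 ALLOC][10-17 ALLOC][18-26 ALLOC][27-46 FREE]
free(d): d = 18 -> block [18-26 ALLOC]; mark free, coalesce with adjacent free neighbors -> [0-9 ALLOC][10-17 ALLOC][18-46 FREE]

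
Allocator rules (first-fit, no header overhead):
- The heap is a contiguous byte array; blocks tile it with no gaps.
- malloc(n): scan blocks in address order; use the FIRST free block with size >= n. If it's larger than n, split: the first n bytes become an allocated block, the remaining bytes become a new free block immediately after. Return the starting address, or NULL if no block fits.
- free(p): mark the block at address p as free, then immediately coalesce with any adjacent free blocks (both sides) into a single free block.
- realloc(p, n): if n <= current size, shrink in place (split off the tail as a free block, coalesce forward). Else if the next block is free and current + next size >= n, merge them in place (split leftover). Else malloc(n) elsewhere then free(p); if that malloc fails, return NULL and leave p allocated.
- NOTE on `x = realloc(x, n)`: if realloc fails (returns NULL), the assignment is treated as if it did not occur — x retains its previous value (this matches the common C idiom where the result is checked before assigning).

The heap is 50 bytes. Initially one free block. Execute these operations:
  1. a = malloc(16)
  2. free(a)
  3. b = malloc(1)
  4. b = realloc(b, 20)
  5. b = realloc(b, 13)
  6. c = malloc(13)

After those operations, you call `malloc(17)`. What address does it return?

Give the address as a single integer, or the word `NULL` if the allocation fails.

Answer: 26

Derivation:
Op 1: a = malloc(16) -> a = 0; heap: [0-15 ALLOC][16-49 FREE]
Op 2: free(a) -> (freed a); heap: [0-49 FREE]
Op 3: b = malloc(1) -> b = 0; heap: [0-0 ALLOC][1-49 FREE]
Op 4: b = realloc(b, 20) -> b = 0; heap: [0-19 ALLOC][20-49 FREE]
Op 5: b = realloc(b, 13) -> b = 0; heap: [0-12 ALLOC][13-49 FREE]
Op 6: c = malloc(13) -> c = 13; heap: [0-12 ALLOC][13-25 ALLOC][26-49 FREE]
malloc(17): first-fit scan over [0-12 ALLOC][13-25 ALLOC][26-49 FREE] -> 26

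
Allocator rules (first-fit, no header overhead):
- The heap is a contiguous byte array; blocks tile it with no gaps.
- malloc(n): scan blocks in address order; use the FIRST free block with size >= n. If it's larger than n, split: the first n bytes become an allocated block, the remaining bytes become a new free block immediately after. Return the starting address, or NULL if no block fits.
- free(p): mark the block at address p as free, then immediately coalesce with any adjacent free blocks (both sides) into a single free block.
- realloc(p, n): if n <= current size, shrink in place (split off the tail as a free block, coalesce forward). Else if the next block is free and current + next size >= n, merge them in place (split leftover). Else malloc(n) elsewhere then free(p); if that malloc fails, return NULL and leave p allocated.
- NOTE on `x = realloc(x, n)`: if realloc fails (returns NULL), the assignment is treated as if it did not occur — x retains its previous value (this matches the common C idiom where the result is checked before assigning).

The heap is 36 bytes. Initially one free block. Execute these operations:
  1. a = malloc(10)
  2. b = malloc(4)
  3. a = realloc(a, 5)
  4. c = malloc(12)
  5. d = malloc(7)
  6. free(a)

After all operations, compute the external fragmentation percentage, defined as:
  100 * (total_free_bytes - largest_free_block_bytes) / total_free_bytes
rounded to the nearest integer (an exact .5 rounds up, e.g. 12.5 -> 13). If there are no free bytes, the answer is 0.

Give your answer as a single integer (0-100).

Answer: 23

Derivation:
Op 1: a = malloc(10) -> a = 0; heap: [0-9 ALLOC][10-35 FREE]
Op 2: b = malloc(4) -> b = 10; heap: [0-9 ALLOC][10-13 ALLOC][14-35 FREE]
Op 3: a = realloc(a, 5) -> a = 0; heap: [0-4 ALLOC][5-9 FREE][10-13 ALLOC][14-35 FREE]
Op 4: c = malloc(12) -> c = 14; heap: [0-4 ALLOC][5-9 FREE][10-13 ALLOC][14-25 ALLOC][26-35 FREE]
Op 5: d = malloc(7) -> d = 26; heap: [0-4 ALLOC][5-9 FREE][10-13 ALLOC][14-25 ALLOC][26-32 ALLOC][33-35 FREE]
Op 6: free(a) -> (freed a); heap: [0-9 FREE][10-13 ALLOC][14-25 ALLOC][26-32 ALLOC][33-35 FREE]
Free blocks: [10 3] total_free=13 largest=10 -> 100*(13-10)/13 = 300/13 ≈ 23.077 -> rounds to 23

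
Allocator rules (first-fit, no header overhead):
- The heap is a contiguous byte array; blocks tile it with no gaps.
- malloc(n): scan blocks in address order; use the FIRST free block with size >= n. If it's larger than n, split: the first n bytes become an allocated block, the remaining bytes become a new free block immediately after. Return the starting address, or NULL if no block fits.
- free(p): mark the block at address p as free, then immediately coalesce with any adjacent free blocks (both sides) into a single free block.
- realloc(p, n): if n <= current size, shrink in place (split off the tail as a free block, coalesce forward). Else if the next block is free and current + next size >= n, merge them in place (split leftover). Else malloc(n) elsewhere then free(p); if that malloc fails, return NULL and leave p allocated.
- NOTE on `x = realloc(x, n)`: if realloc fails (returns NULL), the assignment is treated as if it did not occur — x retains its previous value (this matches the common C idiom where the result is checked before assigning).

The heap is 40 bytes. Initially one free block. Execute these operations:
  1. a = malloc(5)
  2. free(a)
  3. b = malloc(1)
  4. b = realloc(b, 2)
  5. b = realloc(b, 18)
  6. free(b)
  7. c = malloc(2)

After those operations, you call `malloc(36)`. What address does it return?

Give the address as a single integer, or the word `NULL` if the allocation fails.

Op 1: a = malloc(5) -> a = 0; heap: [0-4 ALLOC][5-39 FREE]
Op 2: free(a) -> (freed a); heap: [0-39 FREE]
Op 3: b = malloc(1) -> b = 0; heap: [0-0 ALLOC][1-39 FREE]
Op 4: b = realloc(b, 2) -> b = 0; heap: [0-1 ALLOC][2-39 FREE]
Op 5: b = realloc(b, 18) -> b = 0; heap: [0-17 ALLOC][18-39 FREE]
Op 6: free(b) -> (freed b); heap: [0-39 FREE]
Op 7: c = malloc(2) -> c = 0; heap: [0-1 ALLOC][2-39 FREE]
malloc(36): first-fit scan over [0-1 ALLOC][2-39 FREE] -> 2

Answer: 2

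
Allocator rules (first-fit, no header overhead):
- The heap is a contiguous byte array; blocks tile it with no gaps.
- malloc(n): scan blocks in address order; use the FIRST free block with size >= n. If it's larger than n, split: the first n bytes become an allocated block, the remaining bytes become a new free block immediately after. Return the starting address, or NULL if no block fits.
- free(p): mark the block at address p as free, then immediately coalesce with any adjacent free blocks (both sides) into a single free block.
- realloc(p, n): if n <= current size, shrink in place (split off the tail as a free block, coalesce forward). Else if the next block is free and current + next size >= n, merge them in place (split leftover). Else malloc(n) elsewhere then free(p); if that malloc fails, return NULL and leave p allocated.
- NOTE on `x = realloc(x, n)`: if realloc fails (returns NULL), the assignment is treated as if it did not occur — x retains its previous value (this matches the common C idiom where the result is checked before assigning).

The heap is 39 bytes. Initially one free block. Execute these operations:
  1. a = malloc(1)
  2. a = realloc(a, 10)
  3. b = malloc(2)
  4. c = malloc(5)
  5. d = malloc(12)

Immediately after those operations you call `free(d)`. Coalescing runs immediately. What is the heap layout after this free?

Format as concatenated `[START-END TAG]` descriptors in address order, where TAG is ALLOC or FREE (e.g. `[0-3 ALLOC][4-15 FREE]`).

Op 1: a = malloc(1) -> a = 0; heap: [0-0 ALLOC][1-38 FREE]
Op 2: a = realloc(a, 10) -> a = 0; heap: [0-9 ALLOC][10-38 FREE]
Op 3: b = malloc(2) -> b = 10; heap: [0-9 ALLOC][10-11 ALLOC][12-38 FREE]
Op 4: c = malloc(5) -> c = 12; heap: [0-9 ALLOC][10-11 ALLOC][12-16 ALLOC][17-38 FREE]
Op 5: d = malloc(12) -> d = 17; heap: [0-9 ALLOC][10-11 ALLOC][12-16 ALLOC][17-28 ALLOC][29-38 FREE]
free(d): d = 17 -> block [17-28 ALLOC]; mark free, coalesce with adjacent free neighbors -> [0-9 ALLOC][10-11 ALLOC][12-16 ALLOC][17-38 FREE]

Answer: [0-9 ALLOC][10-11 ALLOC][12-16 ALLOC][17-38 FREE]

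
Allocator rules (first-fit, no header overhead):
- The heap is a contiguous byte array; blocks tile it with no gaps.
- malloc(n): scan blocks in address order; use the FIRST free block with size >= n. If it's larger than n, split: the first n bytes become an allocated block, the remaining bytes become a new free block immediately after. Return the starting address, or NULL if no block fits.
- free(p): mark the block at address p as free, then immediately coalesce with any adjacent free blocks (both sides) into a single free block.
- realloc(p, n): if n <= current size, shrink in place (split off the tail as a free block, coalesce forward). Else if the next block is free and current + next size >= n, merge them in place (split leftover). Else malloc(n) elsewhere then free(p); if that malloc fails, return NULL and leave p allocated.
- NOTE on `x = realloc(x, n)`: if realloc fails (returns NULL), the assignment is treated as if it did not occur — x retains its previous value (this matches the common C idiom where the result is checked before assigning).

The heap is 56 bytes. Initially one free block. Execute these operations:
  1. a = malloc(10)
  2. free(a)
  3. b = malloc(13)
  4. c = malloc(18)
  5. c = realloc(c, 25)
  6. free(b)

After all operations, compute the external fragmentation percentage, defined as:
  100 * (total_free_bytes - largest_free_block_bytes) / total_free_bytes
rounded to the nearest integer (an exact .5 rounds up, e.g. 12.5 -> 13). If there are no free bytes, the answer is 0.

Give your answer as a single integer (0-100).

Answer: 42

Derivation:
Op 1: a = malloc(10) -> a = 0; heap: [0-9 ALLOC][10-55 FREE]
Op 2: free(a) -> (freed a); heap: [0-55 FREE]
Op 3: b = malloc(13) -> b = 0; heap: [0-12 ALLOC][13-55 FREE]
Op 4: c = malloc(18) -> c = 13; heap: [0-12 ALLOC][13-30 ALLOC][31-55 FREE]
Op 5: c = realloc(c, 25) -> c = 13; heap: [0-12 ALLOC][13-37 ALLOC][38-55 FREE]
Op 6: free(b) -> (freed b); heap: [0-12 FREE][13-37 ALLOC][38-55 FREE]
Free blocks: [13 18] total_free=31 largest=18 -> 100*(31-18)/31 = 1300/31 ≈ 41.935 -> rounds to 42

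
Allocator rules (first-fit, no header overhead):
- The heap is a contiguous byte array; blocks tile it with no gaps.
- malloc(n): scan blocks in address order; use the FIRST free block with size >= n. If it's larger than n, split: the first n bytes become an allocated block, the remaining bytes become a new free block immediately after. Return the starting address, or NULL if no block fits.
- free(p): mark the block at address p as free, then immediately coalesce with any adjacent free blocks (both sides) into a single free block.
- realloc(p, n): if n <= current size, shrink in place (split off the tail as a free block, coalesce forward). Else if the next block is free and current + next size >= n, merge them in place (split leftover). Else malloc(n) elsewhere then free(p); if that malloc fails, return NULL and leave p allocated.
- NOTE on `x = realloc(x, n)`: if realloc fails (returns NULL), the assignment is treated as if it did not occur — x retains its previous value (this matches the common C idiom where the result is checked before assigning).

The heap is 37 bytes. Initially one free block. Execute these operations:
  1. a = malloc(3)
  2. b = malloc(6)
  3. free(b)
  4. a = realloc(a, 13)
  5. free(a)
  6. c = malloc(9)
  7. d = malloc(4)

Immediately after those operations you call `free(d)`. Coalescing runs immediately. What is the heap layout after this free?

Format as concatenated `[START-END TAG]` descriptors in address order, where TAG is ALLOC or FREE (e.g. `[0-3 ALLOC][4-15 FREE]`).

Answer: [0-8 ALLOC][9-36 FREE]

Derivation:
Op 1: a = malloc(3) -> a = 0; heap: [0-2 ALLOC][3-36 FREE]
Op 2: b = malloc(6) -> b = 3; heap: [0-2 ALLOC][3-8 ALLOC][9-36 FREE]
Op 3: free(b) -> (freed b); heap: [0-2 ALLOC][3-36 FREE]
Op 4: a = realloc(a, 13) -> a = 0; heap: [0-12 ALLOC][13-36 FREE]
Op 5: free(a) -> (freed a); heap: [0-36 FREE]
Op 6: c = malloc(9) -> c = 0; heap: [0-8 ALLOC][9-36 FREE]
Op 7: d = malloc(4) -> d = 9; heap: [0-8 ALLOC][9-12 ALLOC][13-36 FREE]
free(d): d = 9 -> block [9-12 ALLOC]; mark free, coalesce with adjacent free neighbors -> [0-8 ALLOC][9-36 FREE]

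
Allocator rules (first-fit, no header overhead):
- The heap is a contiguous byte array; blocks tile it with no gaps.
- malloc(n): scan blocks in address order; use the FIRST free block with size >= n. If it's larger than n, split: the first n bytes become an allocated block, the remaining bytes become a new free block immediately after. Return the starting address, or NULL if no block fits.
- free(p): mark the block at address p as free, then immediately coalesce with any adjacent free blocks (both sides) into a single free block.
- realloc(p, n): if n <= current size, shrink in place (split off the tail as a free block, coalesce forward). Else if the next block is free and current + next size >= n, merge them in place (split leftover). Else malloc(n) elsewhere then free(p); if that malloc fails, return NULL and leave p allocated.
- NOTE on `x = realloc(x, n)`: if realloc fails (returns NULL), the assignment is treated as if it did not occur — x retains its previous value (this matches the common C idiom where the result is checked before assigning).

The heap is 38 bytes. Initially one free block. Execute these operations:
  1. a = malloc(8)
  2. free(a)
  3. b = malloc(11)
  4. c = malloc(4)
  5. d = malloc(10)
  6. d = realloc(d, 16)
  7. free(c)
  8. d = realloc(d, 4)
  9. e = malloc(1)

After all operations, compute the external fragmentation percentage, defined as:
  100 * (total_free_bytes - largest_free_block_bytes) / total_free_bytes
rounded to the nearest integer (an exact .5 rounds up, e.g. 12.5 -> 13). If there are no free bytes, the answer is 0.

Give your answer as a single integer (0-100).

Answer: 14

Derivation:
Op 1: a = malloc(8) -> a = 0; heap: [0-7 ALLOC][8-37 FREE]
Op 2: free(a) -> (freed a); heap: [0-37 FREE]
Op 3: b = malloc(11) -> b = 0; heap: [0-10 ALLOC][11-37 FREE]
Op 4: c = malloc(4) -> c = 11; heap: [0-10 ALLOC][11-14 ALLOC][15-37 FREE]
Op 5: d = malloc(10) -> d = 15; heap: [0-10 ALLOC][11-14 ALLOC][15-24 ALLOC][25-37 FREE]
Op 6: d = realloc(d, 16) -> d = 15; heap: [0-10 ALLOC][11-14 ALLOC][15-30 ALLOC][31-37 FREE]
Op 7: free(c) -> (freed c); heap: [0-10 ALLOC][11-14 FREE][15-30 ALLOC][31-37 FREE]
Op 8: d = realloc(d, 4) -> d = 15; heap: [0-10 ALLOC][11-14 FREE][15-18 ALLOC][19-37 FREE]
Op 9: e = malloc(1) -> e = 11; heap: [0-10 ALLOC][11-11 ALLOC][12-14 FREE][15-18 ALLOC][19-37 FREE]
Free blocks: [3 19] total_free=22 largest=19 -> 100*(22-19)/22 = 300/22 ≈ 13.636 -> rounds to 14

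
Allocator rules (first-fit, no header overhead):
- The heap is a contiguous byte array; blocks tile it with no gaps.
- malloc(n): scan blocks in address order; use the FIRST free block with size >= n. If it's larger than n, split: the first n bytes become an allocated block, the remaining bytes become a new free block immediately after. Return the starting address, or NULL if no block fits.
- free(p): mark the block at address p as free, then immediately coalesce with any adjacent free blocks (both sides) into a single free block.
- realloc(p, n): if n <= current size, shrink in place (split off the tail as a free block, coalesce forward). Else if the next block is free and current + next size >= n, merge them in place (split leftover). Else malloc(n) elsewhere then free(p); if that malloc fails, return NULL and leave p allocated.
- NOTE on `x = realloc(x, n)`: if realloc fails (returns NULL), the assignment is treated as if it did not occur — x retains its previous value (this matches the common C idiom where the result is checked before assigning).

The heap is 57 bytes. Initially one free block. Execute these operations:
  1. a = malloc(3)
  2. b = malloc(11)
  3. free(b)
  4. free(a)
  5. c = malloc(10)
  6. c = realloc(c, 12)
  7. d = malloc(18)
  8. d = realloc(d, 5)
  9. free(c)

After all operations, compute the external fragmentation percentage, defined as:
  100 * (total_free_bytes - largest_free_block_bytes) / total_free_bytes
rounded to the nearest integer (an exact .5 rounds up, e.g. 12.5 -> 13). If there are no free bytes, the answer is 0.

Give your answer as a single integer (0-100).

Answer: 23

Derivation:
Op 1: a = malloc(3) -> a = 0; heap: [0-2 ALLOC][3-56 FREE]
Op 2: b = malloc(11) -> b = 3; heap: [0-2 ALLOC][3-13 ALLOC][14-56 FREE]
Op 3: free(b) -> (freed b); heap: [0-2 ALLOC][3-56 FREE]
Op 4: free(a) -> (freed a); heap: [0-56 FREE]
Op 5: c = malloc(10) -> c = 0; heap: [0-9 ALLOC][10-56 FREE]
Op 6: c = realloc(c, 12) -> c = 0; heap: [0-11 ALLOC][12-56 FREE]
Op 7: d = malloc(18) -> d = 12; heap: [0-11 ALLOC][12-29 ALLOC][30-56 FREE]
Op 8: d = realloc(d, 5) -> d = 12; heap: [0-11 ALLOC][12-16 ALLOC][17-56 FREE]
Op 9: free(c) -> (freed c); heap: [0-11 FREE][12-16 ALLOC][17-56 FREE]
Free blocks: [12 40] total_free=52 largest=40 -> 100*(52-40)/52 = 1200/52 ≈ 23.077 -> rounds to 23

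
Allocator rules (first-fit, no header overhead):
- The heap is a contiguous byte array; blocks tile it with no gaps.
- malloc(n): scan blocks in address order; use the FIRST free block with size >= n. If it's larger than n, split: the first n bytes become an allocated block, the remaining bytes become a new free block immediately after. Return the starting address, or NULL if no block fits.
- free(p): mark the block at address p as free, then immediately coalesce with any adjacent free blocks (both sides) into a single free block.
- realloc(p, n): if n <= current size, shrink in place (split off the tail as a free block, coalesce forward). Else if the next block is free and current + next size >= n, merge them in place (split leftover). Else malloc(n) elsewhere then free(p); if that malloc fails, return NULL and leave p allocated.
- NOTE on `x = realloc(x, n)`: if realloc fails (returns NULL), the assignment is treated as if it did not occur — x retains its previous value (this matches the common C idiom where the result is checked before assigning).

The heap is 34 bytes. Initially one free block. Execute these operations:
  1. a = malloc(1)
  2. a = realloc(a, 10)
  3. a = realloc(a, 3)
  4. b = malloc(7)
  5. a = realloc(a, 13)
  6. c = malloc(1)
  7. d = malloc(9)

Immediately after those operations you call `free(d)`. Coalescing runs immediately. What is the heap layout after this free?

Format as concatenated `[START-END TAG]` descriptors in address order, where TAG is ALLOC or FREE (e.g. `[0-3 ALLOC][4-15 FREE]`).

Answer: [0-0 ALLOC][1-2 FREE][3-9 ALLOC][10-22 ALLOC][23-33 FREE]

Derivation:
Op 1: a = malloc(1) -> a = 0; heap: [0-0 ALLOC][1-33 FREE]
Op 2: a = realloc(a, 10) -> a = 0; heap: [0-9 ALLOC][10-33 FREE]
Op 3: a = realloc(a, 3) -> a = 0; heap: [0-2 ALLOC][3-33 FREE]
Op 4: b = malloc(7) -> b = 3; heap: [0-2 ALLOC][3-9 ALLOC][10-33 FREE]
Op 5: a = realloc(a, 13) -> a = 10; heap: [0-2 FREE][3-9 ALLOC][10-22 ALLOC][23-33 FREE]
Op 6: c = malloc(1) -> c = 0; heap: [0-0 ALLOC][1-2 FREE][3-9 ALLOC][10-22 ALLOC][23-33 FREE]
Op 7: d = malloc(9) -> d = 23; heap: [0-0 ALLOC][1-2 FREE][3-9 ALLOC][10-22 ALLOC][23-31 ALLOC][32-33 FREE]
free(d): d = 23 -> block [23-31 ALLOC]; mark free, coalesce with adjacent free neighbors -> [0-0 ALLOC][1-2 FREE][3-9 ALLOC][10-22 ALLOC][23-33 FREE]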